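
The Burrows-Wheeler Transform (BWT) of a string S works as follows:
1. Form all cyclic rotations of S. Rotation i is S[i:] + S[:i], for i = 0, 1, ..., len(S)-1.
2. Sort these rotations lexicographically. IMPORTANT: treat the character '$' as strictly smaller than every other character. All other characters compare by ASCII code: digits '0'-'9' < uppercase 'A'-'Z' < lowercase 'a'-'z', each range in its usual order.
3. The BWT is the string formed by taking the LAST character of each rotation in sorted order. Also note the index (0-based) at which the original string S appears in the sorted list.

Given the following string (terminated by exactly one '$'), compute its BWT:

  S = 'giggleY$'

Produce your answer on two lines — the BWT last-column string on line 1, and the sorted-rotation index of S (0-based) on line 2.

Answer: Yeli$ggg
4

Derivation:
All 8 rotations (rotation i = S[i:]+S[:i]):
  rot[0] = giggleY$
  rot[1] = iggleY$g
  rot[2] = ggleY$gi
  rot[3] = gleY$gig
  rot[4] = leY$gigg
  rot[5] = eY$giggl
  rot[6] = Y$giggle
  rot[7] = $giggleY
Sorted (with $ < everything):
  sorted[0] = $giggleY  (last char: 'Y')
  sorted[1] = Y$giggle  (last char: 'e')
  sorted[2] = eY$giggl  (last char: 'l')
  sorted[3] = ggleY$gi  (last char: 'i')
  sorted[4] = giggleY$  (last char: '$')
  sorted[5] = gleY$gig  (last char: 'g')
  sorted[6] = iggleY$g  (last char: 'g')
  sorted[7] = leY$gigg  (last char: 'g')
Last column: Yeli$ggg
Original string S is at sorted index 4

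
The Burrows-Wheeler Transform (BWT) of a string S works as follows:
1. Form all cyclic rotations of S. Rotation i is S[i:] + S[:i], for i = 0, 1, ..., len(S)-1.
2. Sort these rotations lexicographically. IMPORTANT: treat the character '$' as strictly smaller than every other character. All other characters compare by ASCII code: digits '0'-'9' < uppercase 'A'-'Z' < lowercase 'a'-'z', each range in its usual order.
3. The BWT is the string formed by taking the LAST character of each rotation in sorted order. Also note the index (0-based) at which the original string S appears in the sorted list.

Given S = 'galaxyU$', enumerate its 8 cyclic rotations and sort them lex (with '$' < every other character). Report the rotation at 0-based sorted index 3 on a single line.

Answer: axyU$gal

Derivation:
All 8 rotations (rotation i = S[i:]+S[:i]):
  rot[0] = galaxyU$
  rot[1] = alaxyU$g
  rot[2] = laxyU$ga
  rot[3] = axyU$gal
  rot[4] = xyU$gala
  rot[5] = yU$galax
  rot[6] = U$galaxy
  rot[7] = $galaxyU
Sorted (with $ < everything):
  sorted[0] = $galaxyU
  sorted[1] = U$galaxy
  sorted[2] = alaxyU$g
  sorted[3] = axyU$gal
  sorted[4] = galaxyU$
  sorted[5] = laxyU$ga
  sorted[6] = xyU$gala
  sorted[7] = yU$galax
sorted[3] = axyU$gal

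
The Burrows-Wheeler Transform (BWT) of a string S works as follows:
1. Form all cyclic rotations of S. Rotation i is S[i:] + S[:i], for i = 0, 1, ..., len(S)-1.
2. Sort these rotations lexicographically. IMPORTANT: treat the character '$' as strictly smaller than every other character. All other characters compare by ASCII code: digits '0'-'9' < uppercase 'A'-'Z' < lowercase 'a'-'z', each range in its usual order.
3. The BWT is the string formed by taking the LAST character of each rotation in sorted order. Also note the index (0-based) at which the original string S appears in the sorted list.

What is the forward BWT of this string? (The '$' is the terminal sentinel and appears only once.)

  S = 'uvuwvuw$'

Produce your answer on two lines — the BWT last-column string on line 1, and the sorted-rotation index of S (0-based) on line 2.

Answer: w$vvwuuu
1

Derivation:
All 8 rotations (rotation i = S[i:]+S[:i]):
  rot[0] = uvuwvuw$
  rot[1] = vuwvuw$u
  rot[2] = uwvuw$uv
  rot[3] = wvuw$uvu
  rot[4] = vuw$uvuw
  rot[5] = uw$uvuwv
  rot[6] = w$uvuwvu
  rot[7] = $uvuwvuw
Sorted (with $ < everything):
  sorted[0] = $uvuwvuw  (last char: 'w')
  sorted[1] = uvuwvuw$  (last char: '$')
  sorted[2] = uw$uvuwv  (last char: 'v')
  sorted[3] = uwvuw$uv  (last char: 'v')
  sorted[4] = vuw$uvuw  (last char: 'w')
  sorted[5] = vuwvuw$u  (last char: 'u')
  sorted[6] = w$uvuwvu  (last char: 'u')
  sorted[7] = wvuw$uvu  (last char: 'u')
Last column: w$vvwuuu
Original string S is at sorted index 1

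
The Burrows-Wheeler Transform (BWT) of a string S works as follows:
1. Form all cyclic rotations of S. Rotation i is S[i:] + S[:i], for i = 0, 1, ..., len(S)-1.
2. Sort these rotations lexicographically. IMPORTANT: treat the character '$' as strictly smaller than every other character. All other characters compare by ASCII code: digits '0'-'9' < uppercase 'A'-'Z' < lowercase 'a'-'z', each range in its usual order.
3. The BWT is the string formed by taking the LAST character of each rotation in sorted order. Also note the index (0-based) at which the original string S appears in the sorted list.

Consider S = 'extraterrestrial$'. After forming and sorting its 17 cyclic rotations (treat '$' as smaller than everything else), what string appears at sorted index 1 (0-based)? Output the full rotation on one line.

Answer: al$extraterrestri

Derivation:
All 17 rotations (rotation i = S[i:]+S[:i]):
  rot[0] = extraterrestrial$
  rot[1] = xtraterrestrial$e
  rot[2] = traterrestrial$ex
  rot[3] = raterrestrial$ext
  rot[4] = aterrestrial$extr
  rot[5] = terrestrial$extra
  rot[6] = errestrial$extrat
  rot[7] = rrestrial$extrate
  rot[8] = restrial$extrater
  rot[9] = estrial$extraterr
  rot[10] = strial$extraterre
  rot[11] = trial$extraterres
  rot[12] = rial$extraterrest
  rot[13] = ial$extraterrestr
  rot[14] = al$extraterrestri
  rot[15] = l$extraterrestria
  rot[16] = $extraterrestrial
Sorted (with $ < everything):
  sorted[0] = $extraterrestrial
  sorted[1] = al$extraterrestri
  sorted[2] = aterrestrial$extr
  sorted[3] = errestrial$extrat
  sorted[4] = estrial$extraterr
  sorted[5] = extraterrestrial$
  sorted[6] = ial$extraterrestr
  sorted[7] = l$extraterrestria
  sorted[8] = raterrestrial$ext
  sorted[9] = restrial$extrater
  sorted[10] = rial$extraterrest
  sorted[11] = rrestrial$extrate
  sorted[12] = strial$extraterre
  sorted[13] = terrestrial$extra
  sorted[14] = traterrestrial$ex
  sorted[15] = trial$extraterres
  sorted[16] = xtraterrestrial$e
sorted[1] = al$extraterrestri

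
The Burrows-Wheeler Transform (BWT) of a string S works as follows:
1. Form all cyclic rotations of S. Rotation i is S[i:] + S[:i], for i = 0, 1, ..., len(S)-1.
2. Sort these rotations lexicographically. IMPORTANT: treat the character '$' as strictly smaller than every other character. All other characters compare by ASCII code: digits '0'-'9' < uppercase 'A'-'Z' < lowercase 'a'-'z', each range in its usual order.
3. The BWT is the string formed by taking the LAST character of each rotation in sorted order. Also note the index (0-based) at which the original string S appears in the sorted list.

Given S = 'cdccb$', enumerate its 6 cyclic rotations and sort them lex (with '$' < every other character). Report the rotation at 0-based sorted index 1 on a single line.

All 6 rotations (rotation i = S[i:]+S[:i]):
  rot[0] = cdccb$
  rot[1] = dccb$c
  rot[2] = ccb$cd
  rot[3] = cb$cdc
  rot[4] = b$cdcc
  rot[5] = $cdccb
Sorted (with $ < everything):
  sorted[0] = $cdccb
  sorted[1] = b$cdcc
  sorted[2] = cb$cdc
  sorted[3] = ccb$cd
  sorted[4] = cdccb$
  sorted[5] = dccb$c
sorted[1] = b$cdcc

Answer: b$cdcc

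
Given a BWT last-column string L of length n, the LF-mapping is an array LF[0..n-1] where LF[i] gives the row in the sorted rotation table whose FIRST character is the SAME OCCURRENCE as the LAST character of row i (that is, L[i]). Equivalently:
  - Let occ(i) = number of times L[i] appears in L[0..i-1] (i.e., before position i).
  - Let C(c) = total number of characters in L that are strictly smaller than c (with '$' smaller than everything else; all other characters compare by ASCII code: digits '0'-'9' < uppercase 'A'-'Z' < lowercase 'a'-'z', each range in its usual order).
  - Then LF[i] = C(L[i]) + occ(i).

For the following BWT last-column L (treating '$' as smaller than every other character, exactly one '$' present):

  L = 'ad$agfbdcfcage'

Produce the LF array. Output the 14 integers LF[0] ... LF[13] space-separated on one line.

Char counts: '$':1, 'a':3, 'b':1, 'c':2, 'd':2, 'e':1, 'f':2, 'g':2
C (first-col start): C('$')=0, C('a')=1, C('b')=4, C('c')=5, C('d')=7, C('e')=9, C('f')=10, C('g')=12
L[0]='a': occ=0, LF[0]=C('a')+0=1+0=1
L[1]='d': occ=0, LF[1]=C('d')+0=7+0=7
L[2]='$': occ=0, LF[2]=C('$')+0=0+0=0
L[3]='a': occ=1, LF[3]=C('a')+1=1+1=2
L[4]='g': occ=0, LF[4]=C('g')+0=12+0=12
L[5]='f': occ=0, LF[5]=C('f')+0=10+0=10
L[6]='b': occ=0, LF[6]=C('b')+0=4+0=4
L[7]='d': occ=1, LF[7]=C('d')+1=7+1=8
L[8]='c': occ=0, LF[8]=C('c')+0=5+0=5
L[9]='f': occ=1, LF[9]=C('f')+1=10+1=11
L[10]='c': occ=1, LF[10]=C('c')+1=5+1=6
L[11]='a': occ=2, LF[11]=C('a')+2=1+2=3
L[12]='g': occ=1, LF[12]=C('g')+1=12+1=13
L[13]='e': occ=0, LF[13]=C('e')+0=9+0=9

Answer: 1 7 0 2 12 10 4 8 5 11 6 3 13 9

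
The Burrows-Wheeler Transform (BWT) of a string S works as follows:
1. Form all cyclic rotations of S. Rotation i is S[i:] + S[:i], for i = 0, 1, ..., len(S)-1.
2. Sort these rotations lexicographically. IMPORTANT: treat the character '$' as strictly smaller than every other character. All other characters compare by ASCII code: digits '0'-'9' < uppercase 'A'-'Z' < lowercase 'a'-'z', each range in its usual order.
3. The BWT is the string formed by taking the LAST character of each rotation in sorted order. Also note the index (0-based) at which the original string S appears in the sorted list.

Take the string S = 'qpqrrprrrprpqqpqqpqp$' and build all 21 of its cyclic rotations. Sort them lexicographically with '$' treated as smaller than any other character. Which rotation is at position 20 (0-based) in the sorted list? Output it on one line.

Answer: rrrprpqqpqqpqp$qpqrrp

Derivation:
All 21 rotations (rotation i = S[i:]+S[:i]):
  rot[0] = qpqrrprrrprpqqpqqpqp$
  rot[1] = pqrrprrrprpqqpqqpqp$q
  rot[2] = qrrprrrprpqqpqqpqp$qp
  rot[3] = rrprrrprpqqpqqpqp$qpq
  rot[4] = rprrrprpqqpqqpqp$qpqr
  rot[5] = prrrprpqqpqqpqp$qpqrr
  rot[6] = rrrprpqqpqqpqp$qpqrrp
  rot[7] = rrprpqqpqqpqp$qpqrrpr
  rot[8] = rprpqqpqqpqp$qpqrrprr
  rot[9] = prpqqpqqpqp$qpqrrprrr
  rot[10] = rpqqpqqpqp$qpqrrprrrp
  rot[11] = pqqpqqpqp$qpqrrprrrpr
  rot[12] = qqpqqpqp$qpqrrprrrprp
  rot[13] = qpqqpqp$qpqrrprrrprpq
  rot[14] = pqqpqp$qpqrrprrrprpqq
  rot[15] = qqpqp$qpqrrprrrprpqqp
  rot[16] = qpqp$qpqrrprrrprpqqpq
  rot[17] = pqp$qpqrrprrrprpqqpqq
  rot[18] = qp$qpqrrprrrprpqqpqqp
  rot[19] = p$qpqrrprrrprpqqpqqpq
  rot[20] = $qpqrrprrrprpqqpqqpqp
Sorted (with $ < everything):
  sorted[0] = $qpqrrprrrprpqqpqqpqp
  sorted[1] = p$qpqrrprrrprpqqpqqpq
  sorted[2] = pqp$qpqrrprrrprpqqpqq
  sorted[3] = pqqpqp$qpqrrprrrprpqq
  sorted[4] = pqqpqqpqp$qpqrrprrrpr
  sorted[5] = pqrrprrrprpqqpqqpqp$q
  sorted[6] = prpqqpqqpqp$qpqrrprrr
  sorted[7] = prrrprpqqpqqpqp$qpqrr
  sorted[8] = qp$qpqrrprrrprpqqpqqp
  sorted[9] = qpqp$qpqrrprrrprpqqpq
  sorted[10] = qpqqpqp$qpqrrprrrprpq
  sorted[11] = qpqrrprrrprpqqpqqpqp$
  sorted[12] = qqpqp$qpqrrprrrprpqqp
  sorted[13] = qqpqqpqp$qpqrrprrrprp
  sorted[14] = qrrprrrprpqqpqqpqp$qp
  sorted[15] = rpqqpqqpqp$qpqrrprrrp
  sorted[16] = rprpqqpqqpqp$qpqrrprr
  sorted[17] = rprrrprpqqpqqpqp$qpqr
  sorted[18] = rrprpqqpqqpqp$qpqrrpr
  sorted[19] = rrprrrprpqqpqqpqp$qpq
  sorted[20] = rrrprpqqpqqpqp$qpqrrp
sorted[20] = rrrprpqqpqqpqp$qpqrrp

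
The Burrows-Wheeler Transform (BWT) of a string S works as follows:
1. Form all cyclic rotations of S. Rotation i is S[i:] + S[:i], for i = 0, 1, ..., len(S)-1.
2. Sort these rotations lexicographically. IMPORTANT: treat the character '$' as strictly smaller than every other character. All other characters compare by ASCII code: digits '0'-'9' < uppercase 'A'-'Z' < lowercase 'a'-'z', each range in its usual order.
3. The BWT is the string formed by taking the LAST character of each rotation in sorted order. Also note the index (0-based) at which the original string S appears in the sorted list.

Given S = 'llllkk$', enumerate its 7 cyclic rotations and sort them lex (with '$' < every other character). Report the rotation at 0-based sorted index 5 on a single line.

All 7 rotations (rotation i = S[i:]+S[:i]):
  rot[0] = llllkk$
  rot[1] = lllkk$l
  rot[2] = llkk$ll
  rot[3] = lkk$lll
  rot[4] = kk$llll
  rot[5] = k$llllk
  rot[6] = $llllkk
Sorted (with $ < everything):
  sorted[0] = $llllkk
  sorted[1] = k$llllk
  sorted[2] = kk$llll
  sorted[3] = lkk$lll
  sorted[4] = llkk$ll
  sorted[5] = lllkk$l
  sorted[6] = llllkk$
sorted[5] = lllkk$l

Answer: lllkk$l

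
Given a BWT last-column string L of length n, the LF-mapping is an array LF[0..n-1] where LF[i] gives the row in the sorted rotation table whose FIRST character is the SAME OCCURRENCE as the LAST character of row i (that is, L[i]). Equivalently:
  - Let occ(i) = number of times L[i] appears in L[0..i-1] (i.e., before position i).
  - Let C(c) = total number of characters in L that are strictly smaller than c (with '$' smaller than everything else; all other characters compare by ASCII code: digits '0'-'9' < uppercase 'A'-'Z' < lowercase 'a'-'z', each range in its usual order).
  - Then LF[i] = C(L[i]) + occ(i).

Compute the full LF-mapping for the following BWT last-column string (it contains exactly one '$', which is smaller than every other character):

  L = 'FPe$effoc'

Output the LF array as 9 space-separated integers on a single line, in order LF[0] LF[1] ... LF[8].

Char counts: '$':1, 'F':1, 'P':1, 'c':1, 'e':2, 'f':2, 'o':1
C (first-col start): C('$')=0, C('F')=1, C('P')=2, C('c')=3, C('e')=4, C('f')=6, C('o')=8
L[0]='F': occ=0, LF[0]=C('F')+0=1+0=1
L[1]='P': occ=0, LF[1]=C('P')+0=2+0=2
L[2]='e': occ=0, LF[2]=C('e')+0=4+0=4
L[3]='$': occ=0, LF[3]=C('$')+0=0+0=0
L[4]='e': occ=1, LF[4]=C('e')+1=4+1=5
L[5]='f': occ=0, LF[5]=C('f')+0=6+0=6
L[6]='f': occ=1, LF[6]=C('f')+1=6+1=7
L[7]='o': occ=0, LF[7]=C('o')+0=8+0=8
L[8]='c': occ=0, LF[8]=C('c')+0=3+0=3

Answer: 1 2 4 0 5 6 7 8 3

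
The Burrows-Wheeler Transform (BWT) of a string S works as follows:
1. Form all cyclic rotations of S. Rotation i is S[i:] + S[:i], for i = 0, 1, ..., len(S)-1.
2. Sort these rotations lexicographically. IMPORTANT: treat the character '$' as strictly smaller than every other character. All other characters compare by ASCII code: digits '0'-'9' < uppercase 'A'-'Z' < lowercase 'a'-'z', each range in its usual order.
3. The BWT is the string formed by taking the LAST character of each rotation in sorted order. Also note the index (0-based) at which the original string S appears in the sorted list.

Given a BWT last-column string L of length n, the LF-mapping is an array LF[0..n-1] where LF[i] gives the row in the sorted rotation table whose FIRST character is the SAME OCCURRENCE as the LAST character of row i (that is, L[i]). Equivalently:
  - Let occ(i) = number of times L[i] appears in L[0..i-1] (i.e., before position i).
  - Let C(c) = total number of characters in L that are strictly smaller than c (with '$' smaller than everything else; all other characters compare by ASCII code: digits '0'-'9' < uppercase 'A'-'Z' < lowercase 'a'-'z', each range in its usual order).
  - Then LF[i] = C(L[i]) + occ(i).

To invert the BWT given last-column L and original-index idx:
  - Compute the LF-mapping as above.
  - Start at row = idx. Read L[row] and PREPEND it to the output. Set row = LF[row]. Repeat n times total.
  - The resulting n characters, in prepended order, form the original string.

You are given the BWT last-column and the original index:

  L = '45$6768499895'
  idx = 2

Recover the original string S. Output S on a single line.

Answer: 475998986654$

Derivation:
LF mapping: 1 3 0 5 7 6 8 2 10 11 9 12 4
Walk LF starting at row 2, prepending L[row]:
  step 1: row=2, L[2]='$', prepend. Next row=LF[2]=0
  step 2: row=0, L[0]='4', prepend. Next row=LF[0]=1
  step 3: row=1, L[1]='5', prepend. Next row=LF[1]=3
  step 4: row=3, L[3]='6', prepend. Next row=LF[3]=5
  step 5: row=5, L[5]='6', prepend. Next row=LF[5]=6
  step 6: row=6, L[6]='8', prepend. Next row=LF[6]=8
  step 7: row=8, L[8]='9', prepend. Next row=LF[8]=10
  step 8: row=10, L[10]='8', prepend. Next row=LF[10]=9
  step 9: row=9, L[9]='9', prepend. Next row=LF[9]=11
  step 10: row=11, L[11]='9', prepend. Next row=LF[11]=12
  step 11: row=12, L[12]='5', prepend. Next row=LF[12]=4
  step 12: row=4, L[4]='7', prepend. Next row=LF[4]=7
  step 13: row=7, L[7]='4', prepend. Next row=LF[7]=2
Reversed output: 475998986654$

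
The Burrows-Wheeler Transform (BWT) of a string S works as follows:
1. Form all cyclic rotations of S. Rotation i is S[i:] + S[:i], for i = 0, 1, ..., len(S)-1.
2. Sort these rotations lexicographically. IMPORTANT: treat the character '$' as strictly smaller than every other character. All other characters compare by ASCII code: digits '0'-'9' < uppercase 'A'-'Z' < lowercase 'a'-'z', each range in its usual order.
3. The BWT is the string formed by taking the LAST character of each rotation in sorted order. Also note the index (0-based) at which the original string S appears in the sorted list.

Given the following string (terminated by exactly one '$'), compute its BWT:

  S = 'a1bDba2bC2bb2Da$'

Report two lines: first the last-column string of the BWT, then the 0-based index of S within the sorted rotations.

Answer: aabaCb2bD$bb21D2
9

Derivation:
All 16 rotations (rotation i = S[i:]+S[:i]):
  rot[0] = a1bDba2bC2bb2Da$
  rot[1] = 1bDba2bC2bb2Da$a
  rot[2] = bDba2bC2bb2Da$a1
  rot[3] = Dba2bC2bb2Da$a1b
  rot[4] = ba2bC2bb2Da$a1bD
  rot[5] = a2bC2bb2Da$a1bDb
  rot[6] = 2bC2bb2Da$a1bDba
  rot[7] = bC2bb2Da$a1bDba2
  rot[8] = C2bb2Da$a1bDba2b
  rot[9] = 2bb2Da$a1bDba2bC
  rot[10] = bb2Da$a1bDba2bC2
  rot[11] = b2Da$a1bDba2bC2b
  rot[12] = 2Da$a1bDba2bC2bb
  rot[13] = Da$a1bDba2bC2bb2
  rot[14] = a$a1bDba2bC2bb2D
  rot[15] = $a1bDba2bC2bb2Da
Sorted (with $ < everything):
  sorted[0] = $a1bDba2bC2bb2Da  (last char: 'a')
  sorted[1] = 1bDba2bC2bb2Da$a  (last char: 'a')
  sorted[2] = 2Da$a1bDba2bC2bb  (last char: 'b')
  sorted[3] = 2bC2bb2Da$a1bDba  (last char: 'a')
  sorted[4] = 2bb2Da$a1bDba2bC  (last char: 'C')
  sorted[5] = C2bb2Da$a1bDba2b  (last char: 'b')
  sorted[6] = Da$a1bDba2bC2bb2  (last char: '2')
  sorted[7] = Dba2bC2bb2Da$a1b  (last char: 'b')
  sorted[8] = a$a1bDba2bC2bb2D  (last char: 'D')
  sorted[9] = a1bDba2bC2bb2Da$  (last char: '$')
  sorted[10] = a2bC2bb2Da$a1bDb  (last char: 'b')
  sorted[11] = b2Da$a1bDba2bC2b  (last char: 'b')
  sorted[12] = bC2bb2Da$a1bDba2  (last char: '2')
  sorted[13] = bDba2bC2bb2Da$a1  (last char: '1')
  sorted[14] = ba2bC2bb2Da$a1bD  (last char: 'D')
  sorted[15] = bb2Da$a1bDba2bC2  (last char: '2')
Last column: aabaCb2bD$bb21D2
Original string S is at sorted index 9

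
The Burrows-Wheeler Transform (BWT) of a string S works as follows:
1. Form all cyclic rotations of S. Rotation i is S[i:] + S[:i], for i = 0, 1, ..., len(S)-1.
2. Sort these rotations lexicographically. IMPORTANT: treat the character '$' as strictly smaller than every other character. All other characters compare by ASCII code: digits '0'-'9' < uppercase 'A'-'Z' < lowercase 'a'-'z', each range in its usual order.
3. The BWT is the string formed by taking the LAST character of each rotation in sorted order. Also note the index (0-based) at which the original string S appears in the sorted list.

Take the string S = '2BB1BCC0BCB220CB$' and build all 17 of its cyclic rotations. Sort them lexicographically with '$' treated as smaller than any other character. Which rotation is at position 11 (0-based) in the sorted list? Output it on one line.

Answer: BCB220CB$2BB1BCC0

Derivation:
All 17 rotations (rotation i = S[i:]+S[:i]):
  rot[0] = 2BB1BCC0BCB220CB$
  rot[1] = BB1BCC0BCB220CB$2
  rot[2] = B1BCC0BCB220CB$2B
  rot[3] = 1BCC0BCB220CB$2BB
  rot[4] = BCC0BCB220CB$2BB1
  rot[5] = CC0BCB220CB$2BB1B
  rot[6] = C0BCB220CB$2BB1BC
  rot[7] = 0BCB220CB$2BB1BCC
  rot[8] = BCB220CB$2BB1BCC0
  rot[9] = CB220CB$2BB1BCC0B
  rot[10] = B220CB$2BB1BCC0BC
  rot[11] = 220CB$2BB1BCC0BCB
  rot[12] = 20CB$2BB1BCC0BCB2
  rot[13] = 0CB$2BB1BCC0BCB22
  rot[14] = CB$2BB1BCC0BCB220
  rot[15] = B$2BB1BCC0BCB220C
  rot[16] = $2BB1BCC0BCB220CB
Sorted (with $ < everything):
  sorted[0] = $2BB1BCC0BCB220CB
  sorted[1] = 0BCB220CB$2BB1BCC
  sorted[2] = 0CB$2BB1BCC0BCB22
  sorted[3] = 1BCC0BCB220CB$2BB
  sorted[4] = 20CB$2BB1BCC0BCB2
  sorted[5] = 220CB$2BB1BCC0BCB
  sorted[6] = 2BB1BCC0BCB220CB$
  sorted[7] = B$2BB1BCC0BCB220C
  sorted[8] = B1BCC0BCB220CB$2B
  sorted[9] = B220CB$2BB1BCC0BC
  sorted[10] = BB1BCC0BCB220CB$2
  sorted[11] = BCB220CB$2BB1BCC0
  sorted[12] = BCC0BCB220CB$2BB1
  sorted[13] = C0BCB220CB$2BB1BC
  sorted[14] = CB$2BB1BCC0BCB220
  sorted[15] = CB220CB$2BB1BCC0B
  sorted[16] = CC0BCB220CB$2BB1B
sorted[11] = BCB220CB$2BB1BCC0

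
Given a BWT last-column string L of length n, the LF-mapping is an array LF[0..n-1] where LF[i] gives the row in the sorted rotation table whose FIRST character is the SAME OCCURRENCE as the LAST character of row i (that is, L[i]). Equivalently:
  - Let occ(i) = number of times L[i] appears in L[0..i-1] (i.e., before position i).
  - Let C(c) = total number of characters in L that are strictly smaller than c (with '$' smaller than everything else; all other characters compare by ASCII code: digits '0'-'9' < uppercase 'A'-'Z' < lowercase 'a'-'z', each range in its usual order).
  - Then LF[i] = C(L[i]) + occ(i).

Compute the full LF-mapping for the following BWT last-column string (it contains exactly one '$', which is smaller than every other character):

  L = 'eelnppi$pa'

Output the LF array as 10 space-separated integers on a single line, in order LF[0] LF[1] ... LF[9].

Answer: 2 3 5 6 7 8 4 0 9 1

Derivation:
Char counts: '$':1, 'a':1, 'e':2, 'i':1, 'l':1, 'n':1, 'p':3
C (first-col start): C('$')=0, C('a')=1, C('e')=2, C('i')=4, C('l')=5, C('n')=6, C('p')=7
L[0]='e': occ=0, LF[0]=C('e')+0=2+0=2
L[1]='e': occ=1, LF[1]=C('e')+1=2+1=3
L[2]='l': occ=0, LF[2]=C('l')+0=5+0=5
L[3]='n': occ=0, LF[3]=C('n')+0=6+0=6
L[4]='p': occ=0, LF[4]=C('p')+0=7+0=7
L[5]='p': occ=1, LF[5]=C('p')+1=7+1=8
L[6]='i': occ=0, LF[6]=C('i')+0=4+0=4
L[7]='$': occ=0, LF[7]=C('$')+0=0+0=0
L[8]='p': occ=2, LF[8]=C('p')+2=7+2=9
L[9]='a': occ=0, LF[9]=C('a')+0=1+0=1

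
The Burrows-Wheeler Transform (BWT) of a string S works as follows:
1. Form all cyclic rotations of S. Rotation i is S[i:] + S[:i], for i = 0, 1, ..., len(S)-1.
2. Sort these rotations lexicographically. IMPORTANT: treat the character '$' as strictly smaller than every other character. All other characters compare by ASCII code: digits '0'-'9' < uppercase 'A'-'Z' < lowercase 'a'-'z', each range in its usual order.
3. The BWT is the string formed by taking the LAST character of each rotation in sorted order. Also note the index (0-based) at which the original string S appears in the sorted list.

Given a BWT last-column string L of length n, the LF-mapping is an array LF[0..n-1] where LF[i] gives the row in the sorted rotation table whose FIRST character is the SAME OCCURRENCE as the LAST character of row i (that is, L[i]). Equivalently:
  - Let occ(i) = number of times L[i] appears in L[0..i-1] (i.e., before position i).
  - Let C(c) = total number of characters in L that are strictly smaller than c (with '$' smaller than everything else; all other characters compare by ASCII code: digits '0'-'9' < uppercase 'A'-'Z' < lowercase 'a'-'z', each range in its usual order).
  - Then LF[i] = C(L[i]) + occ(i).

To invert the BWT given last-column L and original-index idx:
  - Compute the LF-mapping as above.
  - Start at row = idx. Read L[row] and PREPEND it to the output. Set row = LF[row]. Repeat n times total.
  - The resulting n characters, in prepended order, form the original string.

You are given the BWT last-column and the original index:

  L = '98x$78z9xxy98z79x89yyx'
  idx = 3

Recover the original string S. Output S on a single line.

Answer: 8788x7x99yyz8y9xxzx99$

Derivation:
LF mapping: 7 3 12 0 1 4 20 8 13 14 17 9 5 21 2 10 15 6 11 18 19 16
Walk LF starting at row 3, prepending L[row]:
  step 1: row=3, L[3]='$', prepend. Next row=LF[3]=0
  step 2: row=0, L[0]='9', prepend. Next row=LF[0]=7
  step 3: row=7, L[7]='9', prepend. Next row=LF[7]=8
  step 4: row=8, L[8]='x', prepend. Next row=LF[8]=13
  step 5: row=13, L[13]='z', prepend. Next row=LF[13]=21
  step 6: row=21, L[21]='x', prepend. Next row=LF[21]=16
  step 7: row=16, L[16]='x', prepend. Next row=LF[16]=15
  step 8: row=15, L[15]='9', prepend. Next row=LF[15]=10
  step 9: row=10, L[10]='y', prepend. Next row=LF[10]=17
  step 10: row=17, L[17]='8', prepend. Next row=LF[17]=6
  step 11: row=6, L[6]='z', prepend. Next row=LF[6]=20
  step 12: row=20, L[20]='y', prepend. Next row=LF[20]=19
  step 13: row=19, L[19]='y', prepend. Next row=LF[19]=18
  step 14: row=18, L[18]='9', prepend. Next row=LF[18]=11
  step 15: row=11, L[11]='9', prepend. Next row=LF[11]=9
  step 16: row=9, L[9]='x', prepend. Next row=LF[9]=14
  step 17: row=14, L[14]='7', prepend. Next row=LF[14]=2
  step 18: row=2, L[2]='x', prepend. Next row=LF[2]=12
  step 19: row=12, L[12]='8', prepend. Next row=LF[12]=5
  step 20: row=5, L[5]='8', prepend. Next row=LF[5]=4
  step 21: row=4, L[4]='7', prepend. Next row=LF[4]=1
  step 22: row=1, L[1]='8', prepend. Next row=LF[1]=3
Reversed output: 8788x7x99yyz8y9xxzx99$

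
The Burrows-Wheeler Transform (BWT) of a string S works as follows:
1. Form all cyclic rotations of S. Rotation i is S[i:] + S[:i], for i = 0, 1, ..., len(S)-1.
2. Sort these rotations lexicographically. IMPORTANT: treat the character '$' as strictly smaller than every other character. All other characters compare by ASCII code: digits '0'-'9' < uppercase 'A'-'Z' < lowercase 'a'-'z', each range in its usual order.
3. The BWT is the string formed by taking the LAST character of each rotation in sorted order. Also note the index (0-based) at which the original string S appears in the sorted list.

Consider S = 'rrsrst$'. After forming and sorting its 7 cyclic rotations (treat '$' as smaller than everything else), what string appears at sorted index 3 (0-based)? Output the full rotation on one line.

Answer: rst$rrs

Derivation:
All 7 rotations (rotation i = S[i:]+S[:i]):
  rot[0] = rrsrst$
  rot[1] = rsrst$r
  rot[2] = srst$rr
  rot[3] = rst$rrs
  rot[4] = st$rrsr
  rot[5] = t$rrsrs
  rot[6] = $rrsrst
Sorted (with $ < everything):
  sorted[0] = $rrsrst
  sorted[1] = rrsrst$
  sorted[2] = rsrst$r
  sorted[3] = rst$rrs
  sorted[4] = srst$rr
  sorted[5] = st$rrsr
  sorted[6] = t$rrsrs
sorted[3] = rst$rrs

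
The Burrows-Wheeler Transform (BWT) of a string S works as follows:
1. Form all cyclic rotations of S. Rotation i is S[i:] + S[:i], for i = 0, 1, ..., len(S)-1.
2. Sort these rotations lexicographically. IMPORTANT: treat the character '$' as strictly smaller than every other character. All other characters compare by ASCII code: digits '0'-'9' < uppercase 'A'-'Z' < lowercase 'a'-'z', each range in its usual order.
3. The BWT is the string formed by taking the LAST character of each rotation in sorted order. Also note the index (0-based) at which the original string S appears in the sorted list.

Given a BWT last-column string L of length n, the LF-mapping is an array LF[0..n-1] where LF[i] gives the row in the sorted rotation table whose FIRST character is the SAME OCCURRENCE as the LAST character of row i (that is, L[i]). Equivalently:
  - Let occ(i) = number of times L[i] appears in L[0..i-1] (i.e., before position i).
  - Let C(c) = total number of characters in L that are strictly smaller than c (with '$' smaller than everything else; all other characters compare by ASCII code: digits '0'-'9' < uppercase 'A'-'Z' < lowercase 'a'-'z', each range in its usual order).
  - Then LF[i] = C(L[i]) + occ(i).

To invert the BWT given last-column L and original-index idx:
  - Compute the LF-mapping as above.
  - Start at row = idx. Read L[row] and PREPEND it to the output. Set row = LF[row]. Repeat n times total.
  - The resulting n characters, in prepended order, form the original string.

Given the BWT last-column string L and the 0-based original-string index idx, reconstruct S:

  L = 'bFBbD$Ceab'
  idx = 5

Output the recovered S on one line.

LF mapping: 6 4 1 7 3 0 2 9 5 8
Walk LF starting at row 5, prepending L[row]:
  step 1: row=5, L[5]='$', prepend. Next row=LF[5]=0
  step 2: row=0, L[0]='b', prepend. Next row=LF[0]=6
  step 3: row=6, L[6]='C', prepend. Next row=LF[6]=2
  step 4: row=2, L[2]='B', prepend. Next row=LF[2]=1
  step 5: row=1, L[1]='F', prepend. Next row=LF[1]=4
  step 6: row=4, L[4]='D', prepend. Next row=LF[4]=3
  step 7: row=3, L[3]='b', prepend. Next row=LF[3]=7
  step 8: row=7, L[7]='e', prepend. Next row=LF[7]=9
  step 9: row=9, L[9]='b', prepend. Next row=LF[9]=8
  step 10: row=8, L[8]='a', prepend. Next row=LF[8]=5
Reversed output: abebDFBCb$

Answer: abebDFBCb$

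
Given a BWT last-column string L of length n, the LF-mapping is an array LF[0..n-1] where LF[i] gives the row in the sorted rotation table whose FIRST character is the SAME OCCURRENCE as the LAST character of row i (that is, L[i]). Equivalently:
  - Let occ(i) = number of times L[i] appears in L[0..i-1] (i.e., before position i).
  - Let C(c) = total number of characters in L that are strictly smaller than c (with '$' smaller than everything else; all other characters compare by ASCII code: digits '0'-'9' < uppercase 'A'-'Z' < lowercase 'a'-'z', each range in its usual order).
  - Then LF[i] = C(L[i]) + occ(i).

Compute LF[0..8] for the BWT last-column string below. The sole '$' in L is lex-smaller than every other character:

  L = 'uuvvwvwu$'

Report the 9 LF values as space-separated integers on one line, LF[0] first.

Answer: 1 2 4 5 7 6 8 3 0

Derivation:
Char counts: '$':1, 'u':3, 'v':3, 'w':2
C (first-col start): C('$')=0, C('u')=1, C('v')=4, C('w')=7
L[0]='u': occ=0, LF[0]=C('u')+0=1+0=1
L[1]='u': occ=1, LF[1]=C('u')+1=1+1=2
L[2]='v': occ=0, LF[2]=C('v')+0=4+0=4
L[3]='v': occ=1, LF[3]=C('v')+1=4+1=5
L[4]='w': occ=0, LF[4]=C('w')+0=7+0=7
L[5]='v': occ=2, LF[5]=C('v')+2=4+2=6
L[6]='w': occ=1, LF[6]=C('w')+1=7+1=8
L[7]='u': occ=2, LF[7]=C('u')+2=1+2=3
L[8]='$': occ=0, LF[8]=C('$')+0=0+0=0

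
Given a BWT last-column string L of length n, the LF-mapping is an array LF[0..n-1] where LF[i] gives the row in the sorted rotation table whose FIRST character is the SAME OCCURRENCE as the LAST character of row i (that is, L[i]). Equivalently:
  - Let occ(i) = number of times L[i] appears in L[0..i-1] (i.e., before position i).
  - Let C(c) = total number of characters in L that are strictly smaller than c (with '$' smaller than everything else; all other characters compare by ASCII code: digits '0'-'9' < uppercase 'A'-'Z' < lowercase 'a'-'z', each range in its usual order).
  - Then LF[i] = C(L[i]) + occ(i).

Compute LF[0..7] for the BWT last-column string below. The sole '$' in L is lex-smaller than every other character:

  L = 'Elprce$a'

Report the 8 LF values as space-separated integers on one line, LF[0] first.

Answer: 1 5 6 7 3 4 0 2

Derivation:
Char counts: '$':1, 'E':1, 'a':1, 'c':1, 'e':1, 'l':1, 'p':1, 'r':1
C (first-col start): C('$')=0, C('E')=1, C('a')=2, C('c')=3, C('e')=4, C('l')=5, C('p')=6, C('r')=7
L[0]='E': occ=0, LF[0]=C('E')+0=1+0=1
L[1]='l': occ=0, LF[1]=C('l')+0=5+0=5
L[2]='p': occ=0, LF[2]=C('p')+0=6+0=6
L[3]='r': occ=0, LF[3]=C('r')+0=7+0=7
L[4]='c': occ=0, LF[4]=C('c')+0=3+0=3
L[5]='e': occ=0, LF[5]=C('e')+0=4+0=4
L[6]='$': occ=0, LF[6]=C('$')+0=0+0=0
L[7]='a': occ=0, LF[7]=C('a')+0=2+0=2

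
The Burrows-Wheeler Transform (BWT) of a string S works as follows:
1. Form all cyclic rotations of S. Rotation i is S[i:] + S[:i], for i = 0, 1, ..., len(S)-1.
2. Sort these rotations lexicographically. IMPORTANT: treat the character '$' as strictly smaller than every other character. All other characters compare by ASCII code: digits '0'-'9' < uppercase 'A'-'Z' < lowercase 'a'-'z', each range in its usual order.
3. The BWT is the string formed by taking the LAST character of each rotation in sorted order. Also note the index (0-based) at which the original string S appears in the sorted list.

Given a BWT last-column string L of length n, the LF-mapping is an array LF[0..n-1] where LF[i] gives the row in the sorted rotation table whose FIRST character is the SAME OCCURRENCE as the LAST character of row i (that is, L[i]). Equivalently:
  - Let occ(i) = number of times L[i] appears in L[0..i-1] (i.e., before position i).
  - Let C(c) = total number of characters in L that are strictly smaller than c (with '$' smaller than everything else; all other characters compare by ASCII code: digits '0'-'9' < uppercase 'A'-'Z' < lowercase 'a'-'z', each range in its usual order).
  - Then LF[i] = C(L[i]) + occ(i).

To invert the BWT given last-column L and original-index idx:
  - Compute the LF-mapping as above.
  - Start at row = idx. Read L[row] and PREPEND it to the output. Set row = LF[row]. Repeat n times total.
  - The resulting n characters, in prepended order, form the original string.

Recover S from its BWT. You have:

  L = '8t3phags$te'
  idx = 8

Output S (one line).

LF mapping: 2 9 1 7 6 3 5 8 0 10 4
Walk LF starting at row 8, prepending L[row]:
  step 1: row=8, L[8]='$', prepend. Next row=LF[8]=0
  step 2: row=0, L[0]='8', prepend. Next row=LF[0]=2
  step 3: row=2, L[2]='3', prepend. Next row=LF[2]=1
  step 4: row=1, L[1]='t', prepend. Next row=LF[1]=9
  step 5: row=9, L[9]='t', prepend. Next row=LF[9]=10
  step 6: row=10, L[10]='e', prepend. Next row=LF[10]=4
  step 7: row=4, L[4]='h', prepend. Next row=LF[4]=6
  step 8: row=6, L[6]='g', prepend. Next row=LF[6]=5
  step 9: row=5, L[5]='a', prepend. Next row=LF[5]=3
  step 10: row=3, L[3]='p', prepend. Next row=LF[3]=7
  step 11: row=7, L[7]='s', prepend. Next row=LF[7]=8
Reversed output: spaghett38$

Answer: spaghett38$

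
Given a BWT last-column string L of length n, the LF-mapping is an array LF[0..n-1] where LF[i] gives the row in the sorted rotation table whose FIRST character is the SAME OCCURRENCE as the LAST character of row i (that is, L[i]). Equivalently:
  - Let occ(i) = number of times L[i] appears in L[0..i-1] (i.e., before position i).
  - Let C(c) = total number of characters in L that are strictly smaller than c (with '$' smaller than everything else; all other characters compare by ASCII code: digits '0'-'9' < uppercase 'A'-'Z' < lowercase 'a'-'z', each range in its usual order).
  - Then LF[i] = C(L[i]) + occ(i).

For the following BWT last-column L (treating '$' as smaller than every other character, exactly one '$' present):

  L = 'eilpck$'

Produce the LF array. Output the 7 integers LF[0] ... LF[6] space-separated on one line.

Answer: 2 3 5 6 1 4 0

Derivation:
Char counts: '$':1, 'c':1, 'e':1, 'i':1, 'k':1, 'l':1, 'p':1
C (first-col start): C('$')=0, C('c')=1, C('e')=2, C('i')=3, C('k')=4, C('l')=5, C('p')=6
L[0]='e': occ=0, LF[0]=C('e')+0=2+0=2
L[1]='i': occ=0, LF[1]=C('i')+0=3+0=3
L[2]='l': occ=0, LF[2]=C('l')+0=5+0=5
L[3]='p': occ=0, LF[3]=C('p')+0=6+0=6
L[4]='c': occ=0, LF[4]=C('c')+0=1+0=1
L[5]='k': occ=0, LF[5]=C('k')+0=4+0=4
L[6]='$': occ=0, LF[6]=C('$')+0=0+0=0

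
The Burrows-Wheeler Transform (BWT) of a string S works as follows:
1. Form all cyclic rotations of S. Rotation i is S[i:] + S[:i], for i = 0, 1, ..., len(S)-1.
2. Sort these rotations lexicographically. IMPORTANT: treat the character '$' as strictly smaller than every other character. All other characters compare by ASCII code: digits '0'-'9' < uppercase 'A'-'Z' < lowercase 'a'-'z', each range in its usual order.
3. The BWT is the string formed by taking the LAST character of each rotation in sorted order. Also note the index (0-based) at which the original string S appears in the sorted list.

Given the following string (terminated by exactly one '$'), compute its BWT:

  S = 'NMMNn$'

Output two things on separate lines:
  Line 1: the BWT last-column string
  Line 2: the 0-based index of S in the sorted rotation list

Answer: nNM$MN
3

Derivation:
All 6 rotations (rotation i = S[i:]+S[:i]):
  rot[0] = NMMNn$
  rot[1] = MMNn$N
  rot[2] = MNn$NM
  rot[3] = Nn$NMM
  rot[4] = n$NMMN
  rot[5] = $NMMNn
Sorted (with $ < everything):
  sorted[0] = $NMMNn  (last char: 'n')
  sorted[1] = MMNn$N  (last char: 'N')
  sorted[2] = MNn$NM  (last char: 'M')
  sorted[3] = NMMNn$  (last char: '$')
  sorted[4] = Nn$NMM  (last char: 'M')
  sorted[5] = n$NMMN  (last char: 'N')
Last column: nNM$MN
Original string S is at sorted index 3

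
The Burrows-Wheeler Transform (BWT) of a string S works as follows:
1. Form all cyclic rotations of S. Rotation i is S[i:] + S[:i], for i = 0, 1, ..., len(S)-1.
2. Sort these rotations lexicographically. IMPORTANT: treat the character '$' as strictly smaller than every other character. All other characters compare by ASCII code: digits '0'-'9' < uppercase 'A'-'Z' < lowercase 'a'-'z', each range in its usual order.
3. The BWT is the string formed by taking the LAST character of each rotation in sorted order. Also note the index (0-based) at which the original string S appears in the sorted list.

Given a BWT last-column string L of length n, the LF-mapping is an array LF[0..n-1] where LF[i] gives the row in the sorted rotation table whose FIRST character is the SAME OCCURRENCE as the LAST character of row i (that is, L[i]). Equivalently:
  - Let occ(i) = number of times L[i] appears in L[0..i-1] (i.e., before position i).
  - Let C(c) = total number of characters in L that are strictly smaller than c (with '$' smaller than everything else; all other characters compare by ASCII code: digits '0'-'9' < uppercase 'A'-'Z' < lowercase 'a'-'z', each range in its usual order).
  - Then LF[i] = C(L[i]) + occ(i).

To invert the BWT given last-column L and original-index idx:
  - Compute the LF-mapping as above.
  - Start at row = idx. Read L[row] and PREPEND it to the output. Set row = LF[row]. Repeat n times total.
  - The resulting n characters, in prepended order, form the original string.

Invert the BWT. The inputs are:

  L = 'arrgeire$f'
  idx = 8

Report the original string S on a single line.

LF mapping: 1 7 8 5 2 6 9 3 0 4
Walk LF starting at row 8, prepending L[row]:
  step 1: row=8, L[8]='$', prepend. Next row=LF[8]=0
  step 2: row=0, L[0]='a', prepend. Next row=LF[0]=1
  step 3: row=1, L[1]='r', prepend. Next row=LF[1]=7
  step 4: row=7, L[7]='e', prepend. Next row=LF[7]=3
  step 5: row=3, L[3]='g', prepend. Next row=LF[3]=5
  step 6: row=5, L[5]='i', prepend. Next row=LF[5]=6
  step 7: row=6, L[6]='r', prepend. Next row=LF[6]=9
  step 8: row=9, L[9]='f', prepend. Next row=LF[9]=4
  step 9: row=4, L[4]='e', prepend. Next row=LF[4]=2
  step 10: row=2, L[2]='r', prepend. Next row=LF[2]=8
Reversed output: refrigera$

Answer: refrigera$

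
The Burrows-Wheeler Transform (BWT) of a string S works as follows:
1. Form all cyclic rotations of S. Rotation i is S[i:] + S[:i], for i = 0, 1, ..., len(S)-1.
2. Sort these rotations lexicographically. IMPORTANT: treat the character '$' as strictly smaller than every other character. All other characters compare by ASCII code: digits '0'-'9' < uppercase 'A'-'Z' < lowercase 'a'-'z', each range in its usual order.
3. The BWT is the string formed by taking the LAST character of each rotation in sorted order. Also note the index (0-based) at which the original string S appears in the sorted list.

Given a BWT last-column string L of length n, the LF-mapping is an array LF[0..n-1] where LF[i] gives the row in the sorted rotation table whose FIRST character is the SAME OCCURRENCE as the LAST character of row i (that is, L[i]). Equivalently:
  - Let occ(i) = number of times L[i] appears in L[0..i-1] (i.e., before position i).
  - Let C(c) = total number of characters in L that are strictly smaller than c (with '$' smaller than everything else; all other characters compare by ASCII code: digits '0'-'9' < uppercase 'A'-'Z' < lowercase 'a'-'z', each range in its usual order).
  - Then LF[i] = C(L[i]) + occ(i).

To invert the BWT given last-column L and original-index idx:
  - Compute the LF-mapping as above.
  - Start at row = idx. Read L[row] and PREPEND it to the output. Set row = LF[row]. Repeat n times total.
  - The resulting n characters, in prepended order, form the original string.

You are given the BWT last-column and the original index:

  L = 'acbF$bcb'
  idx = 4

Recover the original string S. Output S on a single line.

Answer: bbccFba$

Derivation:
LF mapping: 2 6 3 1 0 4 7 5
Walk LF starting at row 4, prepending L[row]:
  step 1: row=4, L[4]='$', prepend. Next row=LF[4]=0
  step 2: row=0, L[0]='a', prepend. Next row=LF[0]=2
  step 3: row=2, L[2]='b', prepend. Next row=LF[2]=3
  step 4: row=3, L[3]='F', prepend. Next row=LF[3]=1
  step 5: row=1, L[1]='c', prepend. Next row=LF[1]=6
  step 6: row=6, L[6]='c', prepend. Next row=LF[6]=7
  step 7: row=7, L[7]='b', prepend. Next row=LF[7]=5
  step 8: row=5, L[5]='b', prepend. Next row=LF[5]=4
Reversed output: bbccFba$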